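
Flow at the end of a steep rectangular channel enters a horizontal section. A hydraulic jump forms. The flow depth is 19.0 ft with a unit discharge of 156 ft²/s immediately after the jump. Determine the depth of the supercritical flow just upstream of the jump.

y₁ = 3.53 ft

V₂ = q/y₂ = 156/19.0 = 8.21 ft/s; Fr₂ = V₂/√(g·y₂) = 0.332.
Since the conjugate-depth ratio holds either way, y₁/y₂ = ½[√(1 + 8Fr₂²) − 1] = ½[√1.882 − 1] = 0.186.
y₁ = 0.186 × 19.0 = 3.53 ft.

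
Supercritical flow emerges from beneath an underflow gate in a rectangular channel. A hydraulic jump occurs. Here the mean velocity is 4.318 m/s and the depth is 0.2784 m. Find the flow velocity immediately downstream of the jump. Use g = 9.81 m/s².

V₂ = 1.337 m/s

Fr₁ = V₁/√(g·y₁) = 4.318/√(9.81×0.2784) = 2.613.
Bélanger equation: y₂/y₁ = ½[√(1 + 8Fr₁²) − 1] = ½[√55.616 − 1] = 3.229.
y₂ = 3.229 × 0.2784 = 0.8989 m.
q = V₁·y₁ = 4.318 × 0.2784 = 1.202 m²/s.
V₂ = q/y₂ = 1.202/0.8989 = 1.337 m/s.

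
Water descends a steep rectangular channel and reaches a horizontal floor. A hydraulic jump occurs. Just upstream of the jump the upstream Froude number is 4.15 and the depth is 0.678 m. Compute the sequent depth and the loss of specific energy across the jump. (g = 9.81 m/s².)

Fr₁ = 4.15 (given).
Bélanger equation: y₂/y₁ = ½[√(1 + 8Fr₁²) − 1] = ½[√138.8 − 1] = 5.39.
y₂ = 5.39 × 0.678 = 3.65 m.
V₁ = Fr₁·√(g·y₁) = 4.15×√(9.81×0.678) = 10.7 m/s; q = V₁·y₁ = 7.26 m²/s. V₂ = q/y₂ = 7.26/3.65 = 1.99 m/s. E₁ = y₁ + V₁²/2g = 6.52 m; E₂ = y₂ + V₂²/2g = 3.86 m. ΔE = E₁ − E₂ = 2.66 m.

y₂ = 3.65 m; ΔE = 2.66 m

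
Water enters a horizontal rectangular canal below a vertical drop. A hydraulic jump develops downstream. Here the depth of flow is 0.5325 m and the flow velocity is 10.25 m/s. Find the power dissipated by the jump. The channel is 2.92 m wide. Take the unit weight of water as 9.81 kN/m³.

P = 408.1 kW

Fr₁ = V₁/√(g·y₁) = 10.25/√(9.81×0.5325) = 4.485.
From the momentum equation for a rectangular channel, y₂/y₁ = ½[√(1 + 8Fr₁²) − 1] = ½[√161.90 − 1] = 5.862.
y₂ = 5.862 × 0.5325 = 3.121 m.
q = V₁·y₁ = 10.25 × 0.5325 = 5.458 m²/s. V₂ = q/y₂ = 5.458/3.121 = 1.749 m/s. E₁ = y₁ + V₁²/2g = 5.887 m; E₂ = y₂ + V₂²/2g = 3.277 m. ΔE = E₁ − E₂ = 2.610 m.
Q = q·b = 5.458 × 2.92 = 15.94 m³/s. P = γ·Q·ΔE = 9.81 × 15.94 × 2.610 = 408.1 kW.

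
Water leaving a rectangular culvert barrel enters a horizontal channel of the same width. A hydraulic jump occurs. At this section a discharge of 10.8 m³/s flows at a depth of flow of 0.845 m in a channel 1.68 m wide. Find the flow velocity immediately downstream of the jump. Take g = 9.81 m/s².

q = Q/b = 10.8/1.68 = 6.43 m²/s; V₁ = q/y₁ = 7.61 m/s. Fr₁ = V₁/√(g·y₁) = 2.64.
Conjugate-depth relation: y₂/y₁ = ½[√(1 + 8Fr₁²) − 1] = ½[√56.86 − 1] = 3.27.
y₂ = 3.27 × 0.845 = 2.76 m.
V₂ = q/y₂ = 6.43/2.76 = 2.33 m/s.

V₂ = 2.33 m/s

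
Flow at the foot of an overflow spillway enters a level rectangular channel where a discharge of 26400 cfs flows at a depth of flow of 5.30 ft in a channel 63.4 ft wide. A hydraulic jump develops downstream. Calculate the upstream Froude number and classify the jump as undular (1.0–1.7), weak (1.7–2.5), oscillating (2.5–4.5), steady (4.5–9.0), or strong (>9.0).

q = Q/b = 26400/63.4 = 416 ft²/s; V₁ = q/y₁ = 78.6 ft/s. Fr₁ = V₁/√(g·y₁) = 6.01.
Fr₁ = 6.01 lies in the steady range.

Fr₁ = 6.01; steady jump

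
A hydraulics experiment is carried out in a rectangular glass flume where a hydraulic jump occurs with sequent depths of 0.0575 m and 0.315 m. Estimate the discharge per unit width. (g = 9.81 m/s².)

q = 0.182 m²/s

For a rectangular channel the momentum equation gives q² = ½·g·y₁·y₂·(y₁ + y₂) = ½×9.81×0.0575×0.315×0.372 = 0.0331.
q = √0.0331 = 0.182 m²/s.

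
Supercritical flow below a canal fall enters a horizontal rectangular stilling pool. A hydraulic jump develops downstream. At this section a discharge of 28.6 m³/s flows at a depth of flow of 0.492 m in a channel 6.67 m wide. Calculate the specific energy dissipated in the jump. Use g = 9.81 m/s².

q = Q/b = 28.6/6.67 = 4.29 m²/s; V₁ = q/y₁ = 8.72 m/s. Fr₁ = V₁/√(g·y₁) = 3.97.
From the momentum equation for a rectangular channel, y₂/y₁ = ½[√(1 + 8Fr₁²) − 1] = ½[√126.9 − 1] = 5.13.
y₂ = 5.13 × 0.492 = 2.53 m.
Head loss: ΔE = (y₂ − y₁)³/(4y₁y₂) = (2.53 − 0.492)³/(4×0.492×2.53) = 8.40/4.97 = 1.69 m.

ΔE = 1.69 m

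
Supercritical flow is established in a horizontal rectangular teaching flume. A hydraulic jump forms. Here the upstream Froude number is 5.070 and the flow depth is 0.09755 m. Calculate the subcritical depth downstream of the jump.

y₂ = 0.6524 m

Fr₁ = 5.070 (given).
By Bélanger, y₂/y₁ = ½[√(1 + 8Fr₁²) − 1] = ½[√206.64 − 1] = 6.687.
y₂ = 6.687 × 0.09755 = 0.6524 m.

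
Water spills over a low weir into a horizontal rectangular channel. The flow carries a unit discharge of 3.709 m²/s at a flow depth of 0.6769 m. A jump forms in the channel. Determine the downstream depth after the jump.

V₁ = q/y₁ = 3.709/0.6769 = 5.479 m/s. Fr₁ = V₁/√(g·y₁) = 5.479/√(9.81×0.6769) = 2.126.
By Bélanger, y₂/y₁ = ½[√(1 + 8Fr₁²) − 1] = ½[√37.171 − 1] = 2.548.
y₂ = 2.548 × 0.6769 = 1.725 m.

y₂ = 1.725 m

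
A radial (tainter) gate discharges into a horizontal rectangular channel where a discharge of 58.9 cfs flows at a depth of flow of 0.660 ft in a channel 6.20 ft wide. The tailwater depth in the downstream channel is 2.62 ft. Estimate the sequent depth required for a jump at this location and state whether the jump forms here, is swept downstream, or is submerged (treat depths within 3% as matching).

y₂ = 2.60 ft; the jump forms here

q = Q/b = 58.9/6.20 = 9.50 ft²/s; V₁ = q/y₁ = 14.4 ft/s. Fr₁ = V₁/√(g·y₁) = 3.12.
Bélanger equation: y₂/y₁ = ½[√(1 + 8Fr₁²) − 1] = ½[√78.99 − 1] = 3.94.
y₂ = 3.94 × 0.660 = 2.60 ft.
Tailwater y_tw = 2.62 ft: y_tw ≈ y₂, so the jump forms here.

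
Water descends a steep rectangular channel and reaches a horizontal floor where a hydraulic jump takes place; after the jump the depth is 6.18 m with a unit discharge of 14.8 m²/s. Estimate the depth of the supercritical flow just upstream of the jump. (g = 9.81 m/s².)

V₂ = q/y₂ = 14.8/6.18 = 2.39 m/s; Fr₂ = V₂/√(g·y₂) = 0.308.
The Bélanger relation is symmetric: y₁/y₂ = ½[√(1 + 8Fr₂²) − 1] = ½[√1.757 − 1] = 0.163.
y₁ = 0.163 × 6.18 = 1.01 m.

y₁ = 1.01 m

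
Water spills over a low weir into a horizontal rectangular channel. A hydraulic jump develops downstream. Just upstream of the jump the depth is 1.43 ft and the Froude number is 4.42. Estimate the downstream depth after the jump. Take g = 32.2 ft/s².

y₂ = 8.25 ft

Fr₁ = 4.42 (given).
Conjugate-depth relation: y₂/y₁ = ½[√(1 + 8Fr₁²) − 1] = ½[√157.3 − 1] = 5.77.
y₂ = 5.77 × 1.43 = 8.25 ft.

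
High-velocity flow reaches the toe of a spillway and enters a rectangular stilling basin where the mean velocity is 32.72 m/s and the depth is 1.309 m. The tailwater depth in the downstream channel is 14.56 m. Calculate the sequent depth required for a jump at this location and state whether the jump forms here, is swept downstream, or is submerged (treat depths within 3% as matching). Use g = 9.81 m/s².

Fr₁ = V₁/√(g·y₁) = 32.72/√(9.81×1.309) = 9.131.
Bélanger equation: y₂/y₁ = ½[√(1 + 8Fr₁²) − 1] = ½[√667.97 − 1] = 12.42.
y₂ = 12.42 × 1.309 = 16.26 m.
Tailwater y_tw = 14.56 m: y_tw < y₂, so the jump is swept downstream.

y₂ = 16.26 m; the jump is swept downstream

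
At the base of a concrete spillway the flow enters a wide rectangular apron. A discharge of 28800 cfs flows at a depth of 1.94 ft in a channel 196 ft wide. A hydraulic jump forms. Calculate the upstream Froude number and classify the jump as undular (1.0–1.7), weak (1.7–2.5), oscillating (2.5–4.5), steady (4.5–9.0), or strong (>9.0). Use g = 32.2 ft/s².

q = Q/b = 28800/196 = 147 ft²/s; V₁ = q/y₁ = 75.7 ft/s. Fr₁ = V₁/√(g·y₁) = 9.58.
Fr₁ = 9.58 lies in the strong range.

Fr₁ = 9.58; strong jump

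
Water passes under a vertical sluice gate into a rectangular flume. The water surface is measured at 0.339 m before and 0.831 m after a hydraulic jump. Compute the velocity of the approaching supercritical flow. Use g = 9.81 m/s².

V₁ = 3.75 m/s

For a rectangular channel the momentum equation gives q² = ½·g·y₁·y₂·(y₁ + y₂) = ½×9.81×0.339×0.831×1.17 = 1.62.
q = √1.62 = 1.27 m²/s.
V₁ = q/y₁ = 1.27/0.339 = 3.75 m/s.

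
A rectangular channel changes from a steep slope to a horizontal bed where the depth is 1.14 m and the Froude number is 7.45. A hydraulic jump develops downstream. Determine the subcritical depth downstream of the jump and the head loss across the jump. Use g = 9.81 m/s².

y₂ = 11.5 m; ΔE = 21.0 m

Fr₁ = 7.45 (given).
Bélanger equation: y₂/y₁ = ½[√(1 + 8Fr₁²) − 1] = ½[√445.0 − 1] = 10.0.
y₂ = 10.0 × 1.14 = 11.5 m.
V₁ = Fr₁·√(g·y₁) = 7.45×√(9.81×1.14) = 24.9 m/s; q = V₁·y₁ = 28.4 m²/s. V₂ = q/y₂ = 28.4/11.5 = 2.48 m/s. E₁ = y₁ + V₁²/2g = 32.8 m; E₂ = y₂ + V₂²/2g = 11.8 m. ΔE = E₁ − E₂ = 21.0 m.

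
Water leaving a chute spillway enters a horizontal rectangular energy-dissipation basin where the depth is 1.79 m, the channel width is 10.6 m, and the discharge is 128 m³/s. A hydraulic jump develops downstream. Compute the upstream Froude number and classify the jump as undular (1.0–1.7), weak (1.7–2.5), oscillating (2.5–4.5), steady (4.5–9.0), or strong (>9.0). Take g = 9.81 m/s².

q = Q/b = 128/10.6 = 12.1 m²/s; V₁ = q/y₁ = 6.75 m/s. Fr₁ = V₁/√(g·y₁) = 1.61.
Fr₁ = 1.61 lies in the undular range.

Fr₁ = 1.61; undular jump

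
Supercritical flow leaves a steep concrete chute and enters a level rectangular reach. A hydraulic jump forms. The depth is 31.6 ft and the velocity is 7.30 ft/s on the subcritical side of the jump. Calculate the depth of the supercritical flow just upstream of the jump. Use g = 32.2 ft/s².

y₁ = 3.02 ft

Fr₂ = V₂/√(g·y₂) = 7.30/√(32.2×31.6) = 0.229.
Since the conjugate-depth ratio holds either way, y₁/y₂ = ½[√(1 + 8Fr₂²) − 1] = ½[√1.419 − 1] = 0.0956.
y₁ = 0.0956 × 31.6 = 3.02 ft.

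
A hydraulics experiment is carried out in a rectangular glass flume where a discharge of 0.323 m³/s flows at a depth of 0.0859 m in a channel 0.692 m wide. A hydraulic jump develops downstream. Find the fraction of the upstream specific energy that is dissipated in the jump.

ΔE/E₁ = 0.559 (55.9%)

q = Q/b = 0.323/0.692 = 0.467 m²/s; V₁ = q/y₁ = 5.43 m/s. Fr₁ = V₁/√(g·y₁) = 5.92.
Sequent-depth ratio: y₂/y₁ = ½[√(1 + 8Fr₁²) − 1] = ½[√281.3 − 1] = 7.89.
y₂ = 7.89 × 0.0859 = 0.677 m.
E₁ = y₁ + V₁²/2g = 1.59 m. ΔE = (y₂ − y₁)³/(4y₁y₂) = 0.889 m. ΔE/E₁ = 0.889/1.59 = 0.559.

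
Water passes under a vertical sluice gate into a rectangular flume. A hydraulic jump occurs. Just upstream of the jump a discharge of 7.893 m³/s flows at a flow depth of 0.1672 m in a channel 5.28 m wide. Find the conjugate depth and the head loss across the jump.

q = Q/b = 7.893/5.28 = 1.495 m²/s; V₁ = q/y₁ = 8.941 m/s. Fr₁ = V₁/√(g·y₁) = 6.981.
Bélanger equation: y₂/y₁ = ½[√(1 + 8Fr₁²) − 1] = ½[√390.88 − 1] = 9.385.
y₂ = 9.385 × 0.1672 = 1.569 m.
V₂ = q/y₂ = 1.495/1.569 = 0.9526 m/s. E₁ = y₁ + V₁²/2g = 4.241 m; E₂ = y₂ + V₂²/2g = 1.615 m. ΔE = E₁ − E₂ = 2.626 m.

y₂ = 1.569 m; ΔE = 2.626 m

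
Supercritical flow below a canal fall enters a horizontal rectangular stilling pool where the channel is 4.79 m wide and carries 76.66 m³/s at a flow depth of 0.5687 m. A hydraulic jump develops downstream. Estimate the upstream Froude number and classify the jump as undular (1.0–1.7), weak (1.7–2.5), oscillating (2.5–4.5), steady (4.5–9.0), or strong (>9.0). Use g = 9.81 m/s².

q = Q/b = 76.66/4.79 = 16.00 m²/s; V₁ = q/y₁ = 28.14 m/s. Fr₁ = V₁/√(g·y₁) = 11.91.
Fr₁ = 11.91 lies in the strong range.

Fr₁ = 11.91; strong jump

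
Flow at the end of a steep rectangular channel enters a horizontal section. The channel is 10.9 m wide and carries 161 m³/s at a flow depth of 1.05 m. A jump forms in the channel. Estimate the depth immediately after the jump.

y₂ = 6.00 m

q = Q/b = 161/10.9 = 14.8 m²/s; V₁ = q/y₁ = 14.1 m/s. Fr₁ = V₁/√(g·y₁) = 4.38.
Bélanger equation: y₂/y₁ = ½[√(1 + 8Fr₁²) − 1] = ½[√154.7 − 1] = 5.72.
y₂ = 5.72 × 1.05 = 6.00 m.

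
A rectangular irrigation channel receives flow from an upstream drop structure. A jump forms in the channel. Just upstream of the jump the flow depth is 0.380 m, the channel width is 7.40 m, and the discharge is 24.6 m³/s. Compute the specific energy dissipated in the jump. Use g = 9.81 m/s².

ΔE = 1.92 m

q = Q/b = 24.6/7.40 = 3.32 m²/s; V₁ = q/y₁ = 8.75 m/s. Fr₁ = V₁/√(g·y₁) = 4.53.
Sequent-depth ratio: y₂/y₁ = ½[√(1 + 8Fr₁²) − 1] = ½[√165.2 − 1] = 5.93.
y₂ = 5.93 × 0.380 = 2.25 m.
V₂ = q/y₂ = 3.32/2.25 = 1.48 m/s. E₁ = y₁ + V₁²/2g = 4.28 m; E₂ = y₂ + V₂²/2g = 2.36 m. ΔE = E₁ − E₂ = 1.92 m.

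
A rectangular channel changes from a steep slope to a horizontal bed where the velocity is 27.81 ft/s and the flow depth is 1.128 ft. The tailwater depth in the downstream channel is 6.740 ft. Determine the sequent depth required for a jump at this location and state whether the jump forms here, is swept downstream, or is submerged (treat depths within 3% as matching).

y₂ = 6.819 ft; the jump forms here

Fr₁ = V₁/√(g·y₁) = 27.81/√(32.2×1.128) = 4.614.
Bélanger equation: y₂/y₁ = ½[√(1 + 8Fr₁²) − 1] = ½[√171.34 − 1] = 6.045.
y₂ = 6.045 × 1.128 = 6.819 ft.
Tailwater y_tw = 6.740 ft: y_tw ≈ y₂, so the jump forms here.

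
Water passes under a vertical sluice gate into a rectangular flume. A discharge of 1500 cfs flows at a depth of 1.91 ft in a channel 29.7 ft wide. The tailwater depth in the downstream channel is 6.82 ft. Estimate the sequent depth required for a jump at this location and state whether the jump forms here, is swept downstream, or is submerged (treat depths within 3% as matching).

y₂ = 8.20 ft; the jump is swept downstream

q = Q/b = 1500/29.7 = 50.5 ft²/s; V₁ = q/y₁ = 26.4 ft/s. Fr₁ = V₁/√(g·y₁) = 3.37.
From the momentum equation for a rectangular channel, y₂/y₁ = ½[√(1 + 8Fr₁²) − 1] = ½[√91.95 − 1] = 4.29.
y₂ = 4.29 × 1.91 = 8.20 ft.
Tailwater y_tw = 6.82 ft: y_tw < y₂, so the jump is swept downstream.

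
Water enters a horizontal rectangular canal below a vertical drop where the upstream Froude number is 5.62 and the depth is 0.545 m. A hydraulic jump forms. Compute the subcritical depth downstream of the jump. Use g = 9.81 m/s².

Fr₁ = 5.62 (given).
Sequent-depth ratio: y₂/y₁ = ½[√(1 + 8Fr₁²) − 1] = ½[√253.7 − 1] = 7.46.
y₂ = 7.46 × 0.545 = 4.07 m.

y₂ = 4.07 m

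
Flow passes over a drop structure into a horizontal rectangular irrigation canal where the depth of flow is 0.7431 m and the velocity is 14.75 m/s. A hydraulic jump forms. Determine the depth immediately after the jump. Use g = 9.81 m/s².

Fr₁ = V₁/√(g·y₁) = 14.75/√(9.81×0.7431) = 5.463.
Conjugate-depth relation: y₂/y₁ = ½[√(1 + 8Fr₁²) − 1] = ½[√239.76 − 1] = 7.242.
y₂ = 7.242 × 0.7431 = 5.382 m.

y₂ = 5.382 m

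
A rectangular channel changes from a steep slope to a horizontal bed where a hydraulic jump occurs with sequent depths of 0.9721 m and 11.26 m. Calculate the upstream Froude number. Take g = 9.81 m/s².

Fr₁ = 8.537

For a rectangular channel the momentum equation gives q² = ½·g·y₁·y₂·(y₁ + y₂) = ½×9.81×0.9721×11.26×12.23 = 656.7.
q = √656.7 = 25.63 m²/s.
V₁ = q/y₁ = 26.36 m/s; Fr₁ = V₁/√(g·y₁) = 8.537.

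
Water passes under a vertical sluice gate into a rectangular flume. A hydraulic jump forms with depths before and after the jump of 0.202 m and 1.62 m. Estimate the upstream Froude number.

Fr₁ = 6.01

For a rectangular channel the momentum equation gives q² = ½·g·y₁·y₂·(y₁ + y₂) = ½×9.81×0.202×1.62×1.82 = 2.92.
q = √2.92 = 1.71 m²/s.
V₁ = q/y₁ = 8.47 m/s; Fr₁ = V₁/√(g·y₁) = 6.01.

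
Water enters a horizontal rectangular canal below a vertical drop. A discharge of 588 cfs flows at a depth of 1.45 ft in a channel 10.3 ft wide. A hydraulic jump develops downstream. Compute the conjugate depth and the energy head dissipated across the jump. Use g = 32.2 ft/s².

y₂ = 11.1 ft; ΔE = 14.0 ft

q = Q/b = 588/10.3 = 57.1 ft²/s; V₁ = q/y₁ = 39.4 ft/s. Fr₁ = V₁/√(g·y₁) = 5.76.
By Bélanger, y₂/y₁ = ½[√(1 + 8Fr₁²) − 1] = ½[√266.6 − 1] = 7.66.
y₂ = 7.66 × 1.45 = 11.1 ft.
Head loss: ΔE = (y₂ − y₁)³/(4y₁y₂) = (11.1 − 1.45)³/(4×1.45×11.1) = 902/64.5 = 14.0 ft.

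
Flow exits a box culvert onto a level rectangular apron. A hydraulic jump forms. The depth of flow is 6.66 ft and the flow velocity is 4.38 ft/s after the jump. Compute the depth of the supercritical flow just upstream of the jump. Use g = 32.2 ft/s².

Fr₂ = V₂/√(g·y₂) = 4.38/√(32.2×6.66) = 0.299.
The Bélanger relation is symmetric: y₁/y₂ = ½[√(1 + 8Fr₂²) − 1] = ½[√1.716 − 1] = 0.155.
y₁ = 0.155 × 6.66 = 1.03 ft.

y₁ = 1.03 ft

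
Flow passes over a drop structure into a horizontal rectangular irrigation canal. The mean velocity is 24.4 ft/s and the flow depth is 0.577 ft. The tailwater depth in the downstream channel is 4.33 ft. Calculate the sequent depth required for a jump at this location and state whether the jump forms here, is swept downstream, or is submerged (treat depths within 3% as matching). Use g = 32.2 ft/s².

y₂ = 4.34 ft; the jump forms here

Fr₁ = V₁/√(g·y₁) = 24.4/√(32.2×0.577) = 5.66.
From the momentum equation for a rectangular channel, y₂/y₁ = ½[√(1 + 8Fr₁²) − 1] = ½[√257.4 − 1] = 7.52.
y₂ = 7.52 × 0.577 = 4.34 ft.
Tailwater y_tw = 4.33 ft: y_tw ≈ y₂, so the jump forms here.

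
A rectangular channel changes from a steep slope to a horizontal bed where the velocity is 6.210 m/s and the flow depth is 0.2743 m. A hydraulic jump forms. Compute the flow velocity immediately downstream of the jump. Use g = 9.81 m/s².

Fr₁ = V₁/√(g·y₁) = 6.210/√(9.81×0.2743) = 3.786.
Bélanger equation: y₂/y₁ = ½[√(1 + 8Fr₁²) − 1] = ½[√115.65 − 1] = 4.877.
y₂ = 4.877 × 0.2743 = 1.338 m.
q = V₁·y₁ = 6.210 × 0.2743 = 1.703 m²/s.
V₂ = q/y₂ = 1.703/1.338 = 1.273 m/s.

V₂ = 1.273 m/s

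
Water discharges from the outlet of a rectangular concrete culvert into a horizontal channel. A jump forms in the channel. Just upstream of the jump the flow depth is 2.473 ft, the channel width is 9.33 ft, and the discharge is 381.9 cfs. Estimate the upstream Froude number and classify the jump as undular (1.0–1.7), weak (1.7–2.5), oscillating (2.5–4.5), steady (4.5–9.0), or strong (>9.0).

q = Q/b = 381.9/9.33 = 40.93 ft²/s; V₁ = q/y₁ = 16.55 ft/s. Fr₁ = V₁/√(g·y₁) = 1.855.
Fr₁ = 1.855 lies in the weak range.

Fr₁ = 1.855; weak jump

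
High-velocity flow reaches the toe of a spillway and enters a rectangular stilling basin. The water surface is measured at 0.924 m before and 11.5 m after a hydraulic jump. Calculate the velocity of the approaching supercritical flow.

V₁ = 27.5 m/s

For a rectangular channel the momentum equation gives q² = ½·g·y₁·y₂·(y₁ + y₂) = ½×9.81×0.924×11.5×12.4 = 648.
q = √648 = 25.4 m²/s.
V₁ = q/y₁ = 25.4/0.924 = 27.5 m/s.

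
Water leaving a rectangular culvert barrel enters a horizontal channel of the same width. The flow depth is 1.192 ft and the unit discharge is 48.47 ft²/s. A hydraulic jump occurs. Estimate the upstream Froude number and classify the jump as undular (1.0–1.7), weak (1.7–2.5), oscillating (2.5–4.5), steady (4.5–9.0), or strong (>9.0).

V₁ = q/y₁ = 48.47/1.192 = 40.66 ft/s. Fr₁ = V₁/√(g·y₁) = 40.66/√(32.2×1.192) = 6.563.
Fr₁ = 6.563 lies in the steady range.

Fr₁ = 6.563; steady jump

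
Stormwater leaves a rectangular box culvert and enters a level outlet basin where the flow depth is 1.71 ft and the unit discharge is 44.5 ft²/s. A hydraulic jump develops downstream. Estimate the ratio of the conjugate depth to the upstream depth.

V₁ = q/y₁ = 44.5/1.71 = 26.0 ft/s. Fr₁ = V₁/√(g·y₁) = 26.0/√(32.2×1.71) = 3.51.
By Bélanger, y₂/y₁ = ½[√(1 + 8Fr₁²) − 1] = ½[√99.39 − 1] = 4.48.

y₂/y₁ = 4.48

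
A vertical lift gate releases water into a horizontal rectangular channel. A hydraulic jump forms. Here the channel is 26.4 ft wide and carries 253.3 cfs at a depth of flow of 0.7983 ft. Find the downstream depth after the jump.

y₂ = 2.307 ft

q = Q/b = 253.3/26.4 = 9.595 ft²/s; V₁ = q/y₁ = 12.02 ft/s. Fr₁ = V₁/√(g·y₁) = 2.371.
By Bélanger, y₂/y₁ = ½[√(1 + 8Fr₁²) − 1] = ½[√45.957 − 1] = 2.890.
y₂ = 2.890 × 0.7983 = 2.307 ft.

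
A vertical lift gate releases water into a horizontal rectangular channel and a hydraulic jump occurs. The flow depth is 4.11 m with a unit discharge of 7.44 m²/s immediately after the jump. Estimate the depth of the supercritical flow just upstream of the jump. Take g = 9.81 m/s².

y₁ = 0.585 m

V₂ = q/y₂ = 7.44/4.11 = 1.81 m/s; Fr₂ = V₂/√(g·y₂) = 0.285.
From the momentum equation (using Fr₂), y₁/y₂ = ½[√(1 + 8Fr₂²) − 1] = ½[√1.650 − 1] = 0.142.
y₁ = 0.142 × 4.11 = 0.585 m.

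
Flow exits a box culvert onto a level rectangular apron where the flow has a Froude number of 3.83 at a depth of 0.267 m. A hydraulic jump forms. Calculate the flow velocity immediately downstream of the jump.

Fr₁ = 3.83 (given).
Sequent-depth ratio: y₂/y₁ = ½[√(1 + 8Fr₁²) − 1] = ½[√118.4 − 1] = 4.94.
y₂ = 4.94 × 0.267 = 1.32 m.
V₁ = Fr₁·√(g·y₁) = 3.83×√(9.81×0.267) = 6.20 m/s; q = V₁·y₁ = 1.66 m²/s.
V₂ = q/y₂ = 1.66/1.32 = 1.25 m/s.

V₂ = 1.25 m/s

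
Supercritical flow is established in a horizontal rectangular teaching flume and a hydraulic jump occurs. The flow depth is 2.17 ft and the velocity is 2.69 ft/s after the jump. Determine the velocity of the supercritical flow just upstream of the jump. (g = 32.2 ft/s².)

Fr₂ = V₂/√(g·y₂) = 2.69/√(32.2×2.17) = 0.322.
From the momentum equation (using Fr₂), y₁/y₂ = ½[√(1 + 8Fr₂²) − 1] = ½[√1.828 − 1] = 0.176.
y₁ = 0.176 × 2.17 = 0.382 ft.
V₁ = q/y₁ = 5.84/0.382 = 15.3 ft/s.

V₁ = 15.3 ft/s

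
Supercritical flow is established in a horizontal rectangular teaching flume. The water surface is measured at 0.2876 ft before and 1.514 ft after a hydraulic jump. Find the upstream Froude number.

For a rectangular channel the momentum equation gives q² = ½·g·y₁·y₂·(y₁ + y₂) = ½×32.2×0.2876×1.514×1.802 = 12.63.
q = √12.63 = 3.554 ft²/s.
V₁ = q/y₁ = 12.36 ft/s; Fr₁ = V₁/√(g·y₁) = 4.061.

Fr₁ = 4.061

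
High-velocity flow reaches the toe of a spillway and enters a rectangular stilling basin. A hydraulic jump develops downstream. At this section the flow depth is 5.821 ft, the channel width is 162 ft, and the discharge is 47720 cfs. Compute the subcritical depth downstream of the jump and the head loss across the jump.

q = Q/b = 47720/162 = 294.6 ft²/s; V₁ = q/y₁ = 50.60 ft/s. Fr₁ = V₁/√(g·y₁) = 3.696.
Bélanger equation: y₂/y₁ = ½[√(1 + 8Fr₁²) − 1] = ½[√110.30 − 1] = 4.751.
y₂ = 4.751 × 5.821 = 27.66 ft.
Head loss: ΔE = (y₂ − y₁)³/(4y₁y₂) = (27.66 − 5.821)³/(4×5.821×27.66) = 10411/644.0 = 16.17 ft.

y₂ = 27.66 ft; ΔE = 16.17 ft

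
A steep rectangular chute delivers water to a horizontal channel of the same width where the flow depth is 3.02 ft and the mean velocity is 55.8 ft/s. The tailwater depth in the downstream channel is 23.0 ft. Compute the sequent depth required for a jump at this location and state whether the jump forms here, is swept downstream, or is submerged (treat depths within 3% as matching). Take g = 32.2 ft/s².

y₂ = 22.7 ft; the jump forms here

Fr₁ = V₁/√(g·y₁) = 55.8/√(32.2×3.02) = 5.66.
Sequent-depth ratio: y₂/y₁ = ½[√(1 + 8Fr₁²) − 1] = ½[√257.2 − 1] = 7.52.
y₂ = 7.52 × 3.02 = 22.7 ft.
Tailwater y_tw = 23.0 ft: y_tw ≈ y₂, so the jump forms here.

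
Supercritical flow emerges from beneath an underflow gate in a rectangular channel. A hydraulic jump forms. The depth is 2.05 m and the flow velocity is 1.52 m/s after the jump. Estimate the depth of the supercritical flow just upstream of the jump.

Fr₂ = V₂/√(g·y₂) = 1.52/√(9.81×2.05) = 0.339.
Applying the sequent-depth relation in reverse, y₁/y₂ = ½[√(1 + 8Fr₂²) − 1] = ½[√1.919 − 1] = 0.193.
y₁ = 0.193 × 2.05 = 0.395 m.

y₁ = 0.395 m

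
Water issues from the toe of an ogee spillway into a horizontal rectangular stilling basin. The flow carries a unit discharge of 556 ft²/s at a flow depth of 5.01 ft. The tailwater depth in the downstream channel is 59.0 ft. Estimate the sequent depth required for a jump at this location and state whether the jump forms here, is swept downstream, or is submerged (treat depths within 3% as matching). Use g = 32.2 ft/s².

V₁ = q/y₁ = 556/5.01 = 111 ft/s. Fr₁ = V₁/√(g·y₁) = 111/√(32.2×5.01) = 8.74.
Sequent-depth ratio: y₂/y₁ = ½[√(1 + 8Fr₁²) − 1] = ½[√611.8 − 1] = 11.9.
y₂ = 11.9 × 5.01 = 59.5 ft.
Tailwater y_tw = 59.0 ft: y_tw ≈ y₂, so the jump forms here.

y₂ = 59.5 ft; the jump forms here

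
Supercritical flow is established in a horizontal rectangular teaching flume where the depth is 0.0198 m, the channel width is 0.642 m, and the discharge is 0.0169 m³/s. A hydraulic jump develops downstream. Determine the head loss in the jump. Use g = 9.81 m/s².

ΔE = 0.0285 m

q = Q/b = 0.0169/0.642 = 0.0263 m²/s; V₁ = q/y₁ = 1.33 m/s. Fr₁ = V₁/√(g·y₁) = 3.02.
Bélanger equation: y₂/y₁ = ½[√(1 + 8Fr₁²) − 1] = ½[√73.80 − 1] = 3.80.
y₂ = 3.80 × 0.0198 = 0.0751 m.
V₂ = q/y₂ = 0.0263/0.0751 = 0.350 m/s. E₁ = y₁ + V₁²/2g = 0.110 m; E₂ = y₂ + V₂²/2g = 0.0814 m. ΔE = E₁ − E₂ = 0.0285 m.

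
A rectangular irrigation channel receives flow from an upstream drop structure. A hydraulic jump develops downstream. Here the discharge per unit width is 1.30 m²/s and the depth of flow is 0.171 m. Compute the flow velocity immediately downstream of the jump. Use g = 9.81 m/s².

V₁ = q/y₁ = 1.30/0.171 = 7.60 m/s. Fr₁ = V₁/√(g·y₁) = 7.60/√(9.81×0.171) = 5.87.
From the momentum equation for a rectangular channel, y₂/y₁ = ½[√(1 + 8Fr₁²) − 1] = ½[√276.6 − 1] = 7.82.
y₂ = 7.82 × 0.171 = 1.34 m.
V₂ = q/y₂ = 1.30/1.34 = 0.973 m/s.

V₂ = 0.973 m/s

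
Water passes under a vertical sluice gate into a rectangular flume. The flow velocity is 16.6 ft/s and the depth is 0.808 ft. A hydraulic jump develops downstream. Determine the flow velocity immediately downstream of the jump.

V₂ = 4.02 ft/s

Fr₁ = V₁/√(g·y₁) = 16.6/√(32.2×0.808) = 3.25.
Conjugate-depth relation: y₂/y₁ = ½[√(1 + 8Fr₁²) − 1] = ½[√85.73 − 1] = 4.13.
y₂ = 4.13 × 0.808 = 3.34 ft.
q = V₁·y₁ = 16.6 × 0.808 = 13.4 ft²/s.
V₂ = q/y₂ = 13.4/3.34 = 4.02 ft/s.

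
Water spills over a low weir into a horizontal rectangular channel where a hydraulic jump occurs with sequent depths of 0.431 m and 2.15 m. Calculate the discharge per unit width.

For a rectangular channel the momentum equation gives q² = ½·g·y₁·y₂·(y₁ + y₂) = ½×9.81×0.431×2.15×2.58 = 11.7.
q = √11.7 = 3.43 m²/s.

q = 3.43 m²/s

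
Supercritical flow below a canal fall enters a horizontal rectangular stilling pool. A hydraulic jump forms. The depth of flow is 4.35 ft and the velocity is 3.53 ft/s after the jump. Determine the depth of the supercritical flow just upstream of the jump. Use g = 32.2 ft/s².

y₁ = 0.671 ft

Fr₂ = V₂/√(g·y₂) = 3.53/√(32.2×4.35) = 0.298.
Applying the sequent-depth relation in reverse, y₁/y₂ = ½[√(1 + 8Fr₂²) − 1] = ½[√1.712 − 1] = 0.154.
y₁ = 0.154 × 4.35 = 0.671 ft.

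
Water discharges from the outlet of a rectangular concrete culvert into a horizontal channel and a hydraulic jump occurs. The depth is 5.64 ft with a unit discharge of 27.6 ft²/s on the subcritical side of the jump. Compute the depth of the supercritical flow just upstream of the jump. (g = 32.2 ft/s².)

V₂ = q/y₂ = 27.6/5.64 = 4.89 ft/s; Fr₂ = V₂/√(g·y₂) = 0.363.
From the momentum equation (using Fr₂), y₁/y₂ = ½[√(1 + 8Fr₂²) − 1] = ½[√2.055 − 1] = 0.217.
y₁ = 0.217 × 5.64 = 1.22 ft.

y₁ = 1.22 ft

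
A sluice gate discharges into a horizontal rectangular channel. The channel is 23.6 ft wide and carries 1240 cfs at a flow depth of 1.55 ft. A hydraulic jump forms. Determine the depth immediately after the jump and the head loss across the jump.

y₂ = 9.77 ft; ΔE = 9.17 ft

q = Q/b = 1240/23.6 = 52.5 ft²/s; V₁ = q/y₁ = 33.9 ft/s. Fr₁ = V₁/√(g·y₁) = 4.80.
From the momentum equation for a rectangular channel, y₂/y₁ = ½[√(1 + 8Fr₁²) − 1] = ½[√185.2 − 1] = 6.30.
y₂ = 6.30 × 1.55 = 9.77 ft.
V₂ = q/y₂ = 52.5/9.77 = 5.38 ft/s. E₁ = y₁ + V₁²/2g = 19.4 ft; E₂ = y₂ + V₂²/2g = 10.2 ft. ΔE = E₁ − E₂ = 9.17 ft.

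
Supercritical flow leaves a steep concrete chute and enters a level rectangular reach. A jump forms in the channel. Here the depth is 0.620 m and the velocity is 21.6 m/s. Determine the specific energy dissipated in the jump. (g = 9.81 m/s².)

ΔE = 16.9 m

Fr₁ = V₁/√(g·y₁) = 21.6/√(9.81×0.620) = 8.76.
Conjugate-depth relation: y₂/y₁ = ½[√(1 + 8Fr₁²) − 1] = ½[√614.7 − 1] = 11.9.
y₂ = 11.9 × 0.620 = 7.38 m.
q = V₁·y₁ = 21.6 × 0.620 = 13.4 m²/s. V₂ = q/y₂ = 13.4/7.38 = 1.82 m/s. E₁ = y₁ + V₁²/2g = 24.4 m; E₂ = y₂ + V₂²/2g = 7.54 m. ΔE = E₁ − E₂ = 16.9 m.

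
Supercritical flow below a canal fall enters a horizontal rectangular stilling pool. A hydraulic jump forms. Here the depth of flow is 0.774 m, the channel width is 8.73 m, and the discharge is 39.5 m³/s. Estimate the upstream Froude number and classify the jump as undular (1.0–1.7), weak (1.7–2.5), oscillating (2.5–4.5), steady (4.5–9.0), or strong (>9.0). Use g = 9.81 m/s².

q = Q/b = 39.5/8.73 = 4.52 m²/s; V₁ = q/y₁ = 5.85 m/s. Fr₁ = V₁/√(g·y₁) = 2.12.
Fr₁ = 2.12 lies in the weak range.

Fr₁ = 2.12; weak jump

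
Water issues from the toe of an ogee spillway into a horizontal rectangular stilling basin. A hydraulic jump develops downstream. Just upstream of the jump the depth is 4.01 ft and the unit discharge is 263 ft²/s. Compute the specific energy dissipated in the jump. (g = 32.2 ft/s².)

ΔE = 38.9 ft

V₁ = q/y₁ = 263/4.01 = 65.6 ft/s. Fr₁ = V₁/√(g·y₁) = 65.6/√(32.2×4.01) = 5.77.
By Bélanger, y₂/y₁ = ½[√(1 + 8Fr₁²) − 1] = ½[√267.5 − 1] = 7.68.
y₂ = 7.68 × 4.01 = 30.8 ft.
Head loss: ΔE = (y₂ − y₁)³/(4y₁y₂) = (30.8 − 4.01)³/(4×4.01×30.8) = 19202/494 = 38.9 ft.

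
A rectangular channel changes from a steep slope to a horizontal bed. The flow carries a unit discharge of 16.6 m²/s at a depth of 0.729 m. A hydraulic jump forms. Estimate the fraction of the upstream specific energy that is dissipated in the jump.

ΔE/E₁ = 0.683 (68.3%)

V₁ = q/y₁ = 16.6/0.729 = 22.8 m/s. Fr₁ = V₁/√(g·y₁) = 22.8/√(9.81×0.729) = 8.51.
From the momentum equation for a rectangular channel, y₂/y₁ = ½[√(1 + 8Fr₁²) − 1] = ½[√581.0 − 1] = 11.6.
y₂ = 11.6 × 0.729 = 8.42 m.
E₁ = y₁ + V₁²/2g = 27.2 m. ΔE = (y₂ − y₁)³/(4y₁y₂) = 18.5 m. ΔE/E₁ = 18.5/27.2 = 0.683.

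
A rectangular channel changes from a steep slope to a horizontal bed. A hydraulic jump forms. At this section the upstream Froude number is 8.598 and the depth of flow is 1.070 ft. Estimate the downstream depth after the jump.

y₂ = 12.49 ft

Fr₁ = 8.598 (given).
Sequent-depth ratio: y₂/y₁ = ½[√(1 + 8Fr₁²) − 1] = ½[√592.40 − 1] = 11.67.
y₂ = 11.67 × 1.070 = 12.49 ft.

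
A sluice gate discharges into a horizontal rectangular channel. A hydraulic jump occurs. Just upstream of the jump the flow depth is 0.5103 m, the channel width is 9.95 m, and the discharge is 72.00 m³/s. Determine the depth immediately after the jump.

y₂ = 4.326 m

q = Q/b = 72.00/9.95 = 7.236 m²/s; V₁ = q/y₁ = 14.18 m/s. Fr₁ = V₁/√(g·y₁) = 6.338.
From the momentum equation for a rectangular channel, y₂/y₁ = ½[√(1 + 8Fr₁²) − 1] = ½[√322.34 − 1] = 8.477.
y₂ = 8.477 × 0.5103 = 4.326 m.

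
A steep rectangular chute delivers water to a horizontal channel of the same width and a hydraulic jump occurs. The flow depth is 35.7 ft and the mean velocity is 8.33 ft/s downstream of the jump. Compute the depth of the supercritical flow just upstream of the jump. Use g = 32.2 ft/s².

y₁ = 3.89 ft

Fr₂ = V₂/√(g·y₂) = 8.33/√(32.2×35.7) = 0.246.
The Bélanger relation is symmetric: y₁/y₂ = ½[√(1 + 8Fr₂²) − 1] = ½[√1.483 − 1] = 0.109.
y₁ = 0.109 × 35.7 = 3.89 ft.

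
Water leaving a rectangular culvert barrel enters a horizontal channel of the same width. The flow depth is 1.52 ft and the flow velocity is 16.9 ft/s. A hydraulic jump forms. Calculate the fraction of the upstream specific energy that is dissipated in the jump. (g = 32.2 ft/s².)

Fr₁ = V₁/√(g·y₁) = 16.9/√(32.2×1.52) = 2.42.
By Bélanger, y₂/y₁ = ½[√(1 + 8Fr₁²) − 1] = ½[√47.68 − 1] = 2.95.
y₂ = 2.95 × 1.52 = 4.49 ft.
E₁ = y₁ + V₁²/2g = 5.95 ft. ΔE = (y₂ − y₁)³/(4y₁y₂) = 0.958 ft. ΔE/E₁ = 0.958/5.95 = 0.161.

ΔE/E₁ = 0.161 (16.1%)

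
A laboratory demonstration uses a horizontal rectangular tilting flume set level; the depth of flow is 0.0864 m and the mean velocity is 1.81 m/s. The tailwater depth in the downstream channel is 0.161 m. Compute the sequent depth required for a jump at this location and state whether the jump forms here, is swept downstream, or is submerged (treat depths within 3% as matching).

y₂ = 0.201 m; the jump is swept downstream

Fr₁ = V₁/√(g·y₁) = 1.81/√(9.81×0.0864) = 1.97.
Conjugate-depth relation: y₂/y₁ = ½[√(1 + 8Fr₁²) − 1] = ½[√31.92 − 1] = 2.32.
y₂ = 2.32 × 0.0864 = 0.201 m.
Tailwater y_tw = 0.161 m: y_tw < y₂, so the jump is swept downstream.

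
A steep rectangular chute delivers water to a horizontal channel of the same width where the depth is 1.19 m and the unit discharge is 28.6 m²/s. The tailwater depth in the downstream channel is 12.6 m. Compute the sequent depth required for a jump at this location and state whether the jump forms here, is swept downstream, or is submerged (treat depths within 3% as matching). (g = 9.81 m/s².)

y₂ = 11.3 m; the jump is submerged

V₁ = q/y₁ = 28.6/1.19 = 24.0 m/s. Fr₁ = V₁/√(g·y₁) = 24.0/√(9.81×1.19) = 7.03.
Bélanger equation: y₂/y₁ = ½[√(1 + 8Fr₁²) − 1] = ½[√396.8 − 1] = 9.46.
y₂ = 9.46 × 1.19 = 11.3 m.
Tailwater y_tw = 12.6 m: y_tw > y₂, so the jump is submerged.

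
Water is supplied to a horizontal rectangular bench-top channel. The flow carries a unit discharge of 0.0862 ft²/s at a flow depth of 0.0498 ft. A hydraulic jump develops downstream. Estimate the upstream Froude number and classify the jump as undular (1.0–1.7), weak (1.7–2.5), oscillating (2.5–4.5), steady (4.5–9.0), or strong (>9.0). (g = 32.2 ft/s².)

V₁ = q/y₁ = 0.0862/0.0498 = 1.73 ft/s. Fr₁ = V₁/√(g·y₁) = 1.73/√(32.2×0.0498) = 1.37.
Fr₁ = 1.37 lies in the undular range.

Fr₁ = 1.37; undular jump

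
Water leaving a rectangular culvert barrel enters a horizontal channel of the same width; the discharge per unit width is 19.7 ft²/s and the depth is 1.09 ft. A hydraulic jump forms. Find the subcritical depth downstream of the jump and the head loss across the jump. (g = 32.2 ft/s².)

V₁ = q/y₁ = 19.7/1.09 = 18.1 ft/s. Fr₁ = V₁/√(g·y₁) = 18.1/√(32.2×1.09) = 3.05.
Bélanger equation: y₂/y₁ = ½[√(1 + 8Fr₁²) − 1] = ½[√75.45 − 1] = 3.84.
y₂ = 3.84 × 1.09 = 4.19 ft.
V₂ = q/y₂ = 19.7/4.19 = 4.70 ft/s. E₁ = y₁ + V₁²/2g = 6.16 ft; E₂ = y₂ + V₂²/2g = 4.53 ft. ΔE = E₁ − E₂ = 1.63 ft.

y₂ = 4.19 ft; ΔE = 1.63 ft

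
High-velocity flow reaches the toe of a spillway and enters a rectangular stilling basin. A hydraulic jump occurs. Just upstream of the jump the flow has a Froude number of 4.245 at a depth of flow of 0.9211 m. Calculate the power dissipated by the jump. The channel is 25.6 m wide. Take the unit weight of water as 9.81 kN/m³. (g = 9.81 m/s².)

Fr₁ = 4.245 (given).
By Bélanger, y₂/y₁ = ½[√(1 + 8Fr₁²) − 1] = ½[√145.16 − 1] = 5.524.
y₂ = 5.524 × 0.9211 = 5.088 m.
Head loss: ΔE = (y₂ − y₁)³/(4y₁y₂) = (5.088 − 0.9211)³/(4×0.9211×5.088) = 72.36/18.75 = 3.860 m.
V₁ = Fr₁·√(g·y₁) = 4.245×√(9.81×0.9211) = 12.76 m/s; q = V₁·y₁ = 11.75 m²/s. Q = q·b = 11.75 × 25.6 = 300.9 m³/s. P = γ·Q·ΔE = 9.81 × 300.9 × 3.860 = 11394 kW.

P = 11394 kW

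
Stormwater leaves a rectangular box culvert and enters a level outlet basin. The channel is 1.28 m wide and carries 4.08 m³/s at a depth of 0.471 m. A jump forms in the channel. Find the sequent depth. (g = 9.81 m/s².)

q = Q/b = 4.08/1.28 = 3.19 m²/s; V₁ = q/y₁ = 6.77 m/s. Fr₁ = V₁/√(g·y₁) = 3.15.
By Bélanger, y₂/y₁ = ½[√(1 + 8Fr₁²) − 1] = ½[√80.30 − 1] = 3.98.
y₂ = 3.98 × 0.471 = 1.87 m.

y₂ = 1.87 m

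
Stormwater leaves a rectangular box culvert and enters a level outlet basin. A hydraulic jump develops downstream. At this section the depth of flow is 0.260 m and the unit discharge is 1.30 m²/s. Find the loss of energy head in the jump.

V₁ = q/y₁ = 1.30/0.260 = 5.00 m/s. Fr₁ = V₁/√(g·y₁) = 5.00/√(9.81×0.260) = 3.13.
By Bélanger, y₂/y₁ = ½[√(1 + 8Fr₁²) − 1] = ½[√79.41 − 1] = 3.96.
y₂ = 3.96 × 0.260 = 1.03 m.
V₂ = q/y₂ = 1.30/1.03 = 1.26 m/s. E₁ = y₁ + V₁²/2g = 1.53 m; E₂ = y₂ + V₂²/2g = 1.11 m. ΔE = E₁ − E₂ = 0.424 m.

ΔE = 0.424 m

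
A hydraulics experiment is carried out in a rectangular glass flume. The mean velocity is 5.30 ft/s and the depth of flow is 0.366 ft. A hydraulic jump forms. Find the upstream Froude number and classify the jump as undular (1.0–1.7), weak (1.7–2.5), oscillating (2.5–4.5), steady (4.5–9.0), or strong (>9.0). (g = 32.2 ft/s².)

Fr₁ = V₁/√(g·y₁) = 5.30/√(32.2×0.366) = 1.54.
Fr₁ = 1.54 lies in the undular range.

Fr₁ = 1.54; undular jump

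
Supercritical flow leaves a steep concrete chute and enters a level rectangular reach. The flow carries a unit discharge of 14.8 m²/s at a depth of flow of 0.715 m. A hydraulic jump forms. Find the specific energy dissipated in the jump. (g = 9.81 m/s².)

V₁ = q/y₁ = 14.8/0.715 = 20.7 m/s. Fr₁ = V₁/√(g·y₁) = 20.7/√(9.81×0.715) = 7.82.
From the momentum equation for a rectangular channel, y₂/y₁ = ½[√(1 + 8Fr₁²) − 1] = ½[√489.7 − 1] = 10.6.
y₂ = 10.6 × 0.715 = 7.55 m.
V₂ = q/y₂ = 14.8/7.55 = 1.96 m/s. E₁ = y₁ + V₁²/2g = 22.6 m; E₂ = y₂ + V₂²/2g = 7.75 m. ΔE = E₁ − E₂ = 14.8 m.

ΔE = 14.8 m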